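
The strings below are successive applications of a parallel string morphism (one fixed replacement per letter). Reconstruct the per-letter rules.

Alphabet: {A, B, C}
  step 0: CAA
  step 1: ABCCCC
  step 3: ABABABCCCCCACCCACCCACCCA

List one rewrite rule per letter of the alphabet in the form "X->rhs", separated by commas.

A->CC, B->CA, C->AB

  step 0 ⇒ step 1: CAA ⇒ AB·CC·CC
    A ↦ CC
    C ↦ AB
    B ↦ CA  (constrained at step 1)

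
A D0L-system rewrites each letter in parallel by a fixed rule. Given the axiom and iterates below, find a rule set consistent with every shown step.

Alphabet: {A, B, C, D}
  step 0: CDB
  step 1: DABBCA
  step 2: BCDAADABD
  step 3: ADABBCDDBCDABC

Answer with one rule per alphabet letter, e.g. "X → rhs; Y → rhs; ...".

A->D, B->A, C->DAB, D->BC

  step 2 ⇒ step 3: BCDAADABD ⇒ A·DAB·BC·D·D·BC·D·A·BC
    A ↦ D
    B ↦ A
    C ↦ DAB
    D ↦ BC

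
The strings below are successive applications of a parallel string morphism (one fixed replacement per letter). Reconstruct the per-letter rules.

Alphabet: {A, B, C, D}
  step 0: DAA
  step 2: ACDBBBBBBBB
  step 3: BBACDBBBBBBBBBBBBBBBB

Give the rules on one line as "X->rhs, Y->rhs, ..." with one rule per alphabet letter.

A->BB, B->BB, C->A, D->CD

  step 2 ⇒ step 3: ACDBBBBBBBB ⇒ BB·A·CD·BB·BB·BB·BB·BB·BB·BB·BB
    A ↦ BB
    B ↦ BB
    C ↦ A
    D ↦ CD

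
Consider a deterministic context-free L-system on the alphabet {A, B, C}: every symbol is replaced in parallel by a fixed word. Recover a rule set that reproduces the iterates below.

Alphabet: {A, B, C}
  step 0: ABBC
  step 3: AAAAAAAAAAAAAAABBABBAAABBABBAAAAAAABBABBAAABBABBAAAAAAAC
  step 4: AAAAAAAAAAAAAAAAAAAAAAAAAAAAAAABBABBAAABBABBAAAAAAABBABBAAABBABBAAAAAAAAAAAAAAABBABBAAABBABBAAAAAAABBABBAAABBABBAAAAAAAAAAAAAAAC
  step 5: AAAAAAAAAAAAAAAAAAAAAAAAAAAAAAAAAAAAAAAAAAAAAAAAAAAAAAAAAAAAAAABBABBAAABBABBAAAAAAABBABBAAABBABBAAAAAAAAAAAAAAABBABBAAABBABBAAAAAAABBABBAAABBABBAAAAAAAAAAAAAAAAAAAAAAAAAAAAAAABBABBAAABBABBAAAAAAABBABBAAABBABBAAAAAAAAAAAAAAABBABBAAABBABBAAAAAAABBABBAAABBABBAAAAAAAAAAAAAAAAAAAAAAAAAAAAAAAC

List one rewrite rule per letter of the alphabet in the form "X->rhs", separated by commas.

  step 4 ⇒ step 5: AAAAAAAAAAAAAAAAAAAAAAAAAAAAAAABBABBAAABBABBAAAAAAABBABBAAABBABBAAAAAAAAAAAAAAABBABBAAABBABBAAAAAAABBABBAAABBABBAAAAAAAAAAAAAAAC ⇒ AA·AA·AA·AA·AA·AA·AA·AA·AA·AA·AA·AA·AA·AA·AA·AA·AA·AA·AA·AA·AA·AA·AA·AA·AA·AA·AA·AA·AA·AA·AA·ABB·ABB·AA·ABB·ABB·AA·AA·AA·ABB·ABB·AA·ABB·ABB·AA·AA·AA·AA·AA·AA·AA·ABB·ABB·AA·ABB·ABB·AA·AA·AA·ABB·ABB·AA·ABB·ABB·AA·AA·AA·AA·AA·AA·AA·AA·AA·AA·AA·AA·AA·AA·AA·ABB·ABB·AA·ABB·ABB·AA·AA·AA·ABB·ABB·AA·ABB·ABB·AA·AA·AA·AA·AA·AA·AA·ABB·ABB·AA·ABB·ABB·AA·AA·AA·ABB·ABB·AA·ABB·ABB·AA·AA·AA·AA·AA·AA·AA·AA·AA·AA·AA·AA·AA·AA·AA·AC
    A ↦ AA
    B ↦ ABB
    C ↦ AC

A->AA, B->ABB, C->AC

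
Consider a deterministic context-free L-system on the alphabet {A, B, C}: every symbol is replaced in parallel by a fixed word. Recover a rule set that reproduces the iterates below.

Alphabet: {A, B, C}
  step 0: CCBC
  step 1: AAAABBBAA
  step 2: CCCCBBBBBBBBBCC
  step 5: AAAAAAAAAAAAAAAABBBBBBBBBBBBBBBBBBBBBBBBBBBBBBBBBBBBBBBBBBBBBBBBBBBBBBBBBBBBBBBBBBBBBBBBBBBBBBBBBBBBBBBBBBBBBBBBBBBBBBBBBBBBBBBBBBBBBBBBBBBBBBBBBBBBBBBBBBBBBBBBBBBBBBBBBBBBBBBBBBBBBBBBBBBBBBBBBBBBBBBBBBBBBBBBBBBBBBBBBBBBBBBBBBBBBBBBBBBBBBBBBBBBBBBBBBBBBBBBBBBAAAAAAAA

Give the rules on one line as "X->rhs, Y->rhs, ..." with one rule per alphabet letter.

  step 1 ⇒ step 2: AAAABBBAA ⇒ C·C·C·C·BBB·BBB·BBB·C·C
    A ↦ C
    B ↦ BBB
  step 0 ⇒ step 1: CCBC ⇒ AA·AA·BBB·AA
    C ↦ AA

A->C, B->BBB, C->AA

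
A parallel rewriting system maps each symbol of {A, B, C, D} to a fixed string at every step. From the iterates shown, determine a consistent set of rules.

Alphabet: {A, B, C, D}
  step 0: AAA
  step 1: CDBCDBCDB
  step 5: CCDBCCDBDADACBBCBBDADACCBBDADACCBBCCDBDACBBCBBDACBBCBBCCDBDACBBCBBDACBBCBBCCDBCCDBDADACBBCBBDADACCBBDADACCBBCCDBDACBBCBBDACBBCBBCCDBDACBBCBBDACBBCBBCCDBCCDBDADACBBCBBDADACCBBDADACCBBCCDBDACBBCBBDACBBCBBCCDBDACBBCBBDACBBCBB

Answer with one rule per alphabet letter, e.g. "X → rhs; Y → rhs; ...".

  step 0 ⇒ step 1: AAA ⇒ CDB·CDB·CDB
    A ↦ CDB
    B ↦ CBB  (constrained at step 1)
    C ↦ DA  (constrained at step 1)
    D ↦ C  (constrained at step 1)

A->CDB, B->CBB, C->DA, D->C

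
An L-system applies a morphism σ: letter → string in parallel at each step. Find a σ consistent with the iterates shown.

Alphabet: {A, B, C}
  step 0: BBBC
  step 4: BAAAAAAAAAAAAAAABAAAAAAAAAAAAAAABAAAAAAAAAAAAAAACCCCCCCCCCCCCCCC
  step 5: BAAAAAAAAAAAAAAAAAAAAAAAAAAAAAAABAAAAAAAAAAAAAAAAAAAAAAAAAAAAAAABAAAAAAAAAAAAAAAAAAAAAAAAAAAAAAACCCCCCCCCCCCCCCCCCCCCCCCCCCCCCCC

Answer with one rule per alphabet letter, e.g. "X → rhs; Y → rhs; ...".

A->AA, B->BA, C->CC

  step 4 ⇒ step 5: BAAAAAAAAAAAAAAABAAAAAAAAAAAAAAABAAAAAAAAAAAAAAACCCCCCCCCCCCCCCC ⇒ BA·AA·AA·AA·AA·AA·AA·AA·AA·AA·AA·AA·AA·AA·AA·AA·BA·AA·AA·AA·AA·AA·AA·AA·AA·AA·AA·AA·AA·AA·AA·AA·BA·AA·AA·AA·AA·AA·AA·AA·AA·AA·AA·AA·AA·AA·AA·AA·CC·CC·CC·CC·CC·CC·CC·CC·CC·CC·CC·CC·CC·CC·CC·CC
    A ↦ AA
    B ↦ BA
    C ↦ CC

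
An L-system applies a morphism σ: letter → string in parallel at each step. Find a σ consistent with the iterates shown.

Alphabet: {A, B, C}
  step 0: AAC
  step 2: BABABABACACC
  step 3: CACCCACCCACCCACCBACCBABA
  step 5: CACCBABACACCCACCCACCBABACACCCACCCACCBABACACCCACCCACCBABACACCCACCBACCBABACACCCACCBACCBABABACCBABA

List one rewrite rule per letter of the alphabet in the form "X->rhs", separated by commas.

A->CC, B->CA, C->BA

  step 2 ⇒ step 3: BABABABACACC ⇒ CA·CC·CA·CC·CA·CC·CA·CC·BA·CC·BA·BA
    A ↦ CC
    B ↦ CA
    C ↦ BA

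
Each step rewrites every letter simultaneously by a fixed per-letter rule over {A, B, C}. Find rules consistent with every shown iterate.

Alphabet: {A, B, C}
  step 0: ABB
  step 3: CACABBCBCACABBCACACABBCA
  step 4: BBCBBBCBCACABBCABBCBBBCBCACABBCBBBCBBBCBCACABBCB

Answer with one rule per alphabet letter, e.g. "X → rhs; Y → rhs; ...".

A->CB, B->CA, C->BB

  step 3 ⇒ step 4: CACABBCBCACABBCACACABBCA ⇒ BB·CB·BB·CB·CA·CA·BB·CA·BB·CB·BB·CB·CA·CA·BB·CB·BB·CB·BB·CB·CA·CA·BB·CB
    A ↦ CB
    B ↦ CA
    C ↦ BB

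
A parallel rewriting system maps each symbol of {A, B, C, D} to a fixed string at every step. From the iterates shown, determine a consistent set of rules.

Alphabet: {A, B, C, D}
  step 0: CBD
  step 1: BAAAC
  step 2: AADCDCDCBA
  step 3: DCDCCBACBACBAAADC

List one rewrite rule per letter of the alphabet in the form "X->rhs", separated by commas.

  step 2 ⇒ step 3: AADCDCDCBA ⇒ DC·DC·C·BA·C·BA·C·BA·AA·DC
    A ↦ DC
    B ↦ AA
    C ↦ BA
    D ↦ C

A->DC, B->AA, C->BA, D->C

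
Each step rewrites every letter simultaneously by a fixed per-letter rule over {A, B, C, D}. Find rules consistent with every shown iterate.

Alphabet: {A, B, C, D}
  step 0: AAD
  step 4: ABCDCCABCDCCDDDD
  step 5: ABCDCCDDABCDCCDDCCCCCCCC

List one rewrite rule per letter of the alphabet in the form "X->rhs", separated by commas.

  step 4 ⇒ step 5: ABCDCCABCDCCDDDD ⇒ AB·C·D·CC·D·D·AB·C·D·CC·D·D·CC·CC·CC·CC
    A ↦ AB
    B ↦ C
    C ↦ D
    D ↦ CC

A->AB, B->C, C->D, D->CC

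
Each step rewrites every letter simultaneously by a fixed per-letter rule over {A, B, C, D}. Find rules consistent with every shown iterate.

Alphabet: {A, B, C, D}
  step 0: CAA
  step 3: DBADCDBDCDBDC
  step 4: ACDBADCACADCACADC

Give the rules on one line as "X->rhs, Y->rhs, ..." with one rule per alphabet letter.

  step 3 ⇒ step 4: DBADCDBDCDBDC ⇒ A·C·DB·A·DC·A·C·A·DC·A·C·A·DC
    A ↦ DB
    B ↦ C
    C ↦ DC
    D ↦ A

A->DB, B->C, C->DC, D->A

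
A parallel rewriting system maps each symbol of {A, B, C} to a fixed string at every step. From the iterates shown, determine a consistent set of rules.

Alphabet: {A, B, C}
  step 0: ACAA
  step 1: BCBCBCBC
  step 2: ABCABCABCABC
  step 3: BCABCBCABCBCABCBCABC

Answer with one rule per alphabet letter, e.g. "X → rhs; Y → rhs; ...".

  step 2 ⇒ step 3: ABCABCABCABC ⇒ BC·A·BC·BC·A·BC·BC·A·BC·BC·A·BC
    A ↦ BC
    B ↦ A
    C ↦ BC

A->BC, B->A, C->BC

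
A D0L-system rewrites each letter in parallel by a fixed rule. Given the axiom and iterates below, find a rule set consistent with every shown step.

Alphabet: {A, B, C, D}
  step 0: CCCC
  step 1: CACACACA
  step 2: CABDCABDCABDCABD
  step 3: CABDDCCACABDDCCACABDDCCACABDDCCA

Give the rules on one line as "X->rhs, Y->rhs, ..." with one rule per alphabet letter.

A->BD, B->DC, C->CA, D->CA

  step 2 ⇒ step 3: CABDCABDCABDCABD ⇒ CA·BD·DC·CA·CA·BD·DC·CA·CA·BD·DC·CA·CA·BD·DC·CA
    A ↦ BD
    B ↦ DC
    C ↦ CA
    D ↦ CA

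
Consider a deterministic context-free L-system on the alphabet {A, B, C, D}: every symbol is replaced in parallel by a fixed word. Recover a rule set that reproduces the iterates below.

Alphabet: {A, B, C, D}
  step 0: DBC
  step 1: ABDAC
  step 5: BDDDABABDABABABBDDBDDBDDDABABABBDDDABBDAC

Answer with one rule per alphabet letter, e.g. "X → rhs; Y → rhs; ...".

  step 0 ⇒ step 1: DBC ⇒ AB·D·AC
    B ↦ D
    C ↦ AC
    D ↦ AB
    A ↦ BD  (constrained at step 1)

A->BD, B->D, C->AC, D->AB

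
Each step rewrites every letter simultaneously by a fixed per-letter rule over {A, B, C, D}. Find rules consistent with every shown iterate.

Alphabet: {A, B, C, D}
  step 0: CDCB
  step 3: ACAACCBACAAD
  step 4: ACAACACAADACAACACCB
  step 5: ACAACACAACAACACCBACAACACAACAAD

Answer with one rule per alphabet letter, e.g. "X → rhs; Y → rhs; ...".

A->AC, B->D, C->A, D->CB

  step 4 ⇒ step 5: ACAACACAADACAACACCB ⇒ AC·A·AC·AC·A·AC·A·AC·AC·CB·AC·A·AC·AC·A·AC·A·A·D
    A ↦ AC
    B ↦ D
    C ↦ A
    D ↦ CB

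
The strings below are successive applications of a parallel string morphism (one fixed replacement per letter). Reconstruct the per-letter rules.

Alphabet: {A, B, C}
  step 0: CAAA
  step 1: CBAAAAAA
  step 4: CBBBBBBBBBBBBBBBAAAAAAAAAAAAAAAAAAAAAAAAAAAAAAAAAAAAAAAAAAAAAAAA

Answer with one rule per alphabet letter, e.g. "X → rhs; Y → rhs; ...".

A->AA, B->BB, C->CB

  step 0 ⇒ step 1: CAAA ⇒ CB·AA·AA·AA
    A ↦ AA
    C ↦ CB
    B ↦ BB  (constrained at step 1)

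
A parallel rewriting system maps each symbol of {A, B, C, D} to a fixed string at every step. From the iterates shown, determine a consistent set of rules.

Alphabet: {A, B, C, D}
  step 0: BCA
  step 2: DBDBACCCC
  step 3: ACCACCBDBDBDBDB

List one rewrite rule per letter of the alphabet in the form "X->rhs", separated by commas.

A->B, B->CC, C->DB, D->A

  step 2 ⇒ step 3: DBDBACCCC ⇒ A·CC·A·CC·B·DB·DB·DB·DB
    A ↦ B
    B ↦ CC
    C ↦ DB
    D ↦ A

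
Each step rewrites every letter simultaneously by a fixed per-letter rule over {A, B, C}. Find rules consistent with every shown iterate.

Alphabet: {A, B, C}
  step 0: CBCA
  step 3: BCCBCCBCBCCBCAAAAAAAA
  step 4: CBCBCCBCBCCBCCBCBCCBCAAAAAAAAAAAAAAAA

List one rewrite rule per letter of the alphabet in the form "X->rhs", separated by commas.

A->AA, B->C, C->BC

  step 3 ⇒ step 4: BCCBCCBCBCCBCAAAAAAAA ⇒ C·BC·BC·C·BC·BC·C·BC·C·BC·BC·C·BC·AA·AA·AA·AA·AA·AA·AA·AA
    A ↦ AA
    B ↦ C
    C ↦ BC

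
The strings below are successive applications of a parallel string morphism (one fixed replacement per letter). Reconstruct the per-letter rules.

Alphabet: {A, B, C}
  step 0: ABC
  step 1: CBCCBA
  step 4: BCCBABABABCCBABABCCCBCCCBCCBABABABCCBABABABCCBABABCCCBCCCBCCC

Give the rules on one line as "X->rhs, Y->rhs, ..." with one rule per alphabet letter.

A->C, B->BCC, C->BA

  step 0 ⇒ step 1: ABC ⇒ C·BCC·BA
    A ↦ C
    B ↦ BCC
    C ↦ BA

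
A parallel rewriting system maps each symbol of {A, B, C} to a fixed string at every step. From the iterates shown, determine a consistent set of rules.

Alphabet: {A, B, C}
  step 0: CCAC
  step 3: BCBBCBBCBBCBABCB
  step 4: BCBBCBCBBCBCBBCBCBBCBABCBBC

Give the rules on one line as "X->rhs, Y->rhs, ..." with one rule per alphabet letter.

  step 3 ⇒ step 4: BCBBCBBCBBCBABCB ⇒ BC·B·BC·BC·B·BC·BC·B·BC·BC·B·BC·BA·BC·B·BC
    A ↦ BA
    B ↦ BC
    C ↦ B

A->BA, B->BC, C->B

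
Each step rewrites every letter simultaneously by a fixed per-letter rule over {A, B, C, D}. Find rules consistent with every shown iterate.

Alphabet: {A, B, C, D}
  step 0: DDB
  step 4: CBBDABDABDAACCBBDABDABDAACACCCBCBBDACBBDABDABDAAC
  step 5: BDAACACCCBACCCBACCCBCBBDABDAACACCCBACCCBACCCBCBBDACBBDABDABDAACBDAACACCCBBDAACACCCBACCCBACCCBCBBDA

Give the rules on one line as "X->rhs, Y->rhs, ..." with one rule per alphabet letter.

A->CB, B->AC, C->BDA, D->C

  step 4 ⇒ step 5: CBBDABDABDAACCBBDABDABDAACACCCBCBBDACBBDABDABDAAC ⇒ BDA·AC·AC·C·CB·AC·C·CB·AC·C·CB·CB·BDA·BDA·AC·AC·C·CB·AC·C·CB·AC·C·CB·CB·BDA·CB·BDA·BDA·BDA·AC·BDA·AC·AC·C·CB·BDA·AC·AC·C·CB·AC·C·CB·AC·C·CB·CB·BDA
    A ↦ CB
    B ↦ AC
    C ↦ BDA
    D ↦ C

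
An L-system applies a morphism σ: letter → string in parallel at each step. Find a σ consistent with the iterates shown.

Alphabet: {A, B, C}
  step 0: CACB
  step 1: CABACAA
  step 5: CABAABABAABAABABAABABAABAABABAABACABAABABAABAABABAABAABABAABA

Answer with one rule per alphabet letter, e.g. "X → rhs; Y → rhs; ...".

A->BA, B->A, C->CA

  step 0 ⇒ step 1: CACB ⇒ CA·BA·CA·A
    A ↦ BA
    B ↦ A
    C ↦ CA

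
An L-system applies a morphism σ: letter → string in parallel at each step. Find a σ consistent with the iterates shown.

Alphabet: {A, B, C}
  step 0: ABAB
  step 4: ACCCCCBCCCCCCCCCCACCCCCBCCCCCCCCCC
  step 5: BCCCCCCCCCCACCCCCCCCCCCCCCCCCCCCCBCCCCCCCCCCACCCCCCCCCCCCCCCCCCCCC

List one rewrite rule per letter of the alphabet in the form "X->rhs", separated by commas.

A->B, B->AC, C->CC

  step 4 ⇒ step 5: ACCCCCBCCCCCCCCCCACCCCCBCCCCCCCCCC ⇒ B·CC·CC·CC·CC·CC·AC·CC·CC·CC·CC·CC·CC·CC·CC·CC·CC·B·CC·CC·CC·CC·CC·AC·CC·CC·CC·CC·CC·CC·CC·CC·CC·CC
    A ↦ B
    B ↦ AC
    C ↦ CC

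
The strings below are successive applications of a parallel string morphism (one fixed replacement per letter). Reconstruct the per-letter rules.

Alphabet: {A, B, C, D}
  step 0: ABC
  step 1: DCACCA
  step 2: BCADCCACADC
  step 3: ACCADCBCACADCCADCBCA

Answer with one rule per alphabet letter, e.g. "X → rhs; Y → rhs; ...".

  step 2 ⇒ step 3: BCADCCACADC ⇒ AC·CA·DC·B·CA·CA·DC·CA·DC·B·CA
    A ↦ DC
    B ↦ AC
    C ↦ CA
    D ↦ B

A->DC, B->AC, C->CA, D->B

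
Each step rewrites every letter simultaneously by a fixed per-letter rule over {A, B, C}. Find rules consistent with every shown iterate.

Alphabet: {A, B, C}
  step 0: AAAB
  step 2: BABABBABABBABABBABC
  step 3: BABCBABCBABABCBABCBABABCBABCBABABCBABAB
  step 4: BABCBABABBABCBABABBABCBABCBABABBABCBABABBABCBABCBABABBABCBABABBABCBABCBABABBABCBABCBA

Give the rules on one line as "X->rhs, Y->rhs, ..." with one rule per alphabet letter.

A->BC, B->BA, C->BAB

  step 3 ⇒ step 4: BABCBABCBABABCBABCBABABCBABCBABABCBABAB ⇒ BA·BC·BA·BAB·BA·BC·BA·BAB·BA·BC·BA·BC·BA·BAB·BA·BC·BA·BAB·BA·BC·BA·BC·BA·BAB·BA·BC·BA·BAB·BA·BC·BA·BC·BA·BAB·BA·BC·BA·BC·BA
    A ↦ BC
    B ↦ BA
    C ↦ BAB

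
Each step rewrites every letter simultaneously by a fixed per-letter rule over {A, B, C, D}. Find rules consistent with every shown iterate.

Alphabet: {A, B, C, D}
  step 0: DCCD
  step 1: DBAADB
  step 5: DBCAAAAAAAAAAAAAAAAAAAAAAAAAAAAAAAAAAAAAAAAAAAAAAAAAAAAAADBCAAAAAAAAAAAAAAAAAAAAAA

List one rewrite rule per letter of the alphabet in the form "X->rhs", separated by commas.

  step 0 ⇒ step 1: DCCD ⇒ DB·A·A·DB
    C ↦ A
    D ↦ DB
    A ↦ AA  (constrained at step 1)
    B ↦ CA  (constrained at step 1)

A->AA, B->CA, C->A, D->DB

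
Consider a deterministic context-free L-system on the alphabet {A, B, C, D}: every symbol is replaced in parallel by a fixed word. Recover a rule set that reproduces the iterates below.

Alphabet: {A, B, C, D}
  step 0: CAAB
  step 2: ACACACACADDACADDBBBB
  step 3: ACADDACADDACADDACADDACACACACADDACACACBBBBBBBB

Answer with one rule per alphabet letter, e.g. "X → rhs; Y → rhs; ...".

  step 2 ⇒ step 3: ACACACACADDACADDBBBB ⇒ AC·ADD·AC·ADD·AC·ADD·AC·ADD·AC·AC·AC·AC·ADD·AC·AC·AC·BB·BB·BB·BB
    A ↦ AC
    B ↦ BB
    C ↦ ADD
    D ↦ AC

A->AC, B->BB, C->ADD, D->AC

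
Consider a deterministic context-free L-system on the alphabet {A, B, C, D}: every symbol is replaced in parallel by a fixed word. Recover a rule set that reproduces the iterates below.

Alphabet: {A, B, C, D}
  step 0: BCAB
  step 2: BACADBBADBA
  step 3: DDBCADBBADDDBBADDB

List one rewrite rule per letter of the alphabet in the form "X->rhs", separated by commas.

  step 2 ⇒ step 3: BACADBBADBA ⇒ D·DB·CA·DB·BA·D·D·DB·BA·D·DB
    A ↦ DB
    B ↦ D
    C ↦ CA
    D ↦ BA

A->DB, B->D, C->CA, D->BA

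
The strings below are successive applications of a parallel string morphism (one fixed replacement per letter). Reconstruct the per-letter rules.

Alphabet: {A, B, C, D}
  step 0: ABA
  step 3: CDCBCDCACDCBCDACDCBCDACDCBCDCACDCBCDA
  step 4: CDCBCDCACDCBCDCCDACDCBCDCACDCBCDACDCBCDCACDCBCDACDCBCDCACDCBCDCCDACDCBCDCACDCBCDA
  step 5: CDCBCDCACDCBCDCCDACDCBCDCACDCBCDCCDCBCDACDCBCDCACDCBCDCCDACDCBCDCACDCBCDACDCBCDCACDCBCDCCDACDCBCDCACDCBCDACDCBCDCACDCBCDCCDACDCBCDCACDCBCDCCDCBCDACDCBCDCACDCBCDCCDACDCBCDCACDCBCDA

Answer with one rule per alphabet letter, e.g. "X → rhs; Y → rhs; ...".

  step 4 ⇒ step 5: CDCBCDCACDCBCDCCDACDCBCDCACDCBCDACDCBCDCACDCBCDACDCBCDCACDCBCDCCDACDCBCDCACDCBCDA ⇒ CDC·B·CDC·A·CDC·B·CDC·CDA·CDC·B·CDC·A·CDC·B·CDC·CDC·B·CDA·CDC·B·CDC·A·CDC·B·CDC·CDA·CDC·B·CDC·A·CDC·B·CDA·CDC·B·CDC·A·CDC·B·CDC·CDA·CDC·B·CDC·A·CDC·B·CDA·CDC·B·CDC·A·CDC·B·CDC·CDA·CDC·B·CDC·A·CDC·B·CDC·CDC·B·CDA·CDC·B·CDC·A·CDC·B·CDC·CDA·CDC·B·CDC·A·CDC·B·CDA
    A ↦ CDA
    B ↦ A
    C ↦ CDC
    D ↦ B

A->CDA, B->A, C->CDC, D->B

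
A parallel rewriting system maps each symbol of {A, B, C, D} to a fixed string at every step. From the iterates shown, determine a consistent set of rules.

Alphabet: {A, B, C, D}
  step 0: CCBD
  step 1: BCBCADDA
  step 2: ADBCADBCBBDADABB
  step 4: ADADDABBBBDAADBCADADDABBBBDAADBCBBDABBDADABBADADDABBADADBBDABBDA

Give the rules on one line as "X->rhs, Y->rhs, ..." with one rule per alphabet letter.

A->BB, B->AD, C->BC, D->DA

  step 1 ⇒ step 2: BCBCADDA ⇒ AD·BC·AD·BC·BB·DA·DA·BB
    A ↦ BB
    B ↦ AD
    C ↦ BC
    D ↦ DA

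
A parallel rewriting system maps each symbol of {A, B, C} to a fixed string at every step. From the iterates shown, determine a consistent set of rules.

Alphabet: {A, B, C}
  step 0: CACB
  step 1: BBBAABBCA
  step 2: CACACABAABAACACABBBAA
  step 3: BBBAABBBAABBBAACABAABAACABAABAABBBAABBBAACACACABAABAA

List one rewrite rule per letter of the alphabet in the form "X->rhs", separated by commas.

A->BAA, B->CA, C->BB

  step 2 ⇒ step 3: CACACABAABAACACABBBAA ⇒ BB·BAA·BB·BAA·BB·BAA·CA·BAA·BAA·CA·BAA·BAA·BB·BAA·BB·BAA·CA·CA·CA·BAA·BAA
    A ↦ BAA
    B ↦ CA
    C ↦ BB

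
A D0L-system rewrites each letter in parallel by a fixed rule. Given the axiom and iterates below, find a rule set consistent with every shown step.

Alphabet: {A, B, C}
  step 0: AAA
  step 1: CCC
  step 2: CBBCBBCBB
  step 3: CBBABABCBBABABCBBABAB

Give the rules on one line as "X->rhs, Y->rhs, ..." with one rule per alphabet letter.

  step 2 ⇒ step 3: CBBCBBCBB ⇒ CBB·AB·AB·CBB·AB·AB·CBB·AB·AB
    B ↦ AB
    C ↦ CBB
  step 0 ⇒ step 1: AAA ⇒ C·C·C
    A ↦ C

A->C, B->AB, C->CBB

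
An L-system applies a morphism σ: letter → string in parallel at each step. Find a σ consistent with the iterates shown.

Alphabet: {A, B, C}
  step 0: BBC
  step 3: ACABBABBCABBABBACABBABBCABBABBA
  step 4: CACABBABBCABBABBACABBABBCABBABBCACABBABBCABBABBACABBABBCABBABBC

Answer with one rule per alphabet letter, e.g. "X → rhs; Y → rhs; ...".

A->C, B->ABB, C->A

  step 3 ⇒ step 4: ACABBABBCABBABBACABBABBCABBABBA ⇒ C·A·C·ABB·ABB·C·ABB·ABB·A·C·ABB·ABB·C·ABB·ABB·C·A·C·ABB·ABB·C·ABB·ABB·A·C·ABB·ABB·C·ABB·ABB·C
    A ↦ C
    B ↦ ABB
    C ↦ A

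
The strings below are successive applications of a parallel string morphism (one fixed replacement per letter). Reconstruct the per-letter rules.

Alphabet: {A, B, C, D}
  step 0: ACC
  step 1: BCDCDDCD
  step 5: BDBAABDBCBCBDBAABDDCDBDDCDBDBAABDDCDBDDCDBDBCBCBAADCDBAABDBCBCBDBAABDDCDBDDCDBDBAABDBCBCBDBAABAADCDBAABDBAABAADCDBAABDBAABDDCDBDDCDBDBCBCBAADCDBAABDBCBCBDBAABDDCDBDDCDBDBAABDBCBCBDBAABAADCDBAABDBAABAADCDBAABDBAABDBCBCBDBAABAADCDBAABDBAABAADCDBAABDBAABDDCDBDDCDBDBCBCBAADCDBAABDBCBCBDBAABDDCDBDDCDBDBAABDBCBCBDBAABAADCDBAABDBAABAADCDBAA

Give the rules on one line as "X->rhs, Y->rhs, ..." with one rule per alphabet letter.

A->BC, B->BD, C->DCD, D->BAA

  step 0 ⇒ step 1: ACC ⇒ BC·DCD·DCD
    A ↦ BC
    C ↦ DCD
    B ↦ BD  (constrained at step 1)
    D ↦ BAA  (constrained at step 1)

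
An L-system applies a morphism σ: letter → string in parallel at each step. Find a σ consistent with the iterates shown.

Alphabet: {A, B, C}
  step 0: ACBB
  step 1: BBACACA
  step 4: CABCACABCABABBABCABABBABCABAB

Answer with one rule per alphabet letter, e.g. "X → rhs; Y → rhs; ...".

  step 0 ⇒ step 1: ACBB ⇒ B·BA·CA·CA
    A ↦ B
    B ↦ CA
    C ↦ BA

A->B, B->CA, C->BA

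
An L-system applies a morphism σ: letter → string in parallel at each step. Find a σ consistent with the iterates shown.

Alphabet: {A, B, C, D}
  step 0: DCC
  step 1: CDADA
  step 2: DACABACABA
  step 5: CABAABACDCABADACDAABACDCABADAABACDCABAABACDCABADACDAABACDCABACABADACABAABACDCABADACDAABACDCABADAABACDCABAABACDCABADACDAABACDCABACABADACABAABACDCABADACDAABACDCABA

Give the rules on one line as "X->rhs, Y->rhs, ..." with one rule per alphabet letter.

  step 1 ⇒ step 2: CDADA ⇒ DA·C·ABA·C·ABA
    A ↦ ABA
    C ↦ DA
    D ↦ C
    B ↦ CDC  (constrained at step 2)

A->ABA, B->CDC, C->DA, D->C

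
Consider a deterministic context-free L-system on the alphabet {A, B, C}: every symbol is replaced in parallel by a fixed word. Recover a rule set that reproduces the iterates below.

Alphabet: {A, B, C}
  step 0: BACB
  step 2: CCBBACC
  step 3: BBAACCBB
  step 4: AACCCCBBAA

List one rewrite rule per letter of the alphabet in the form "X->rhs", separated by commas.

  step 3 ⇒ step 4: BBAACCBB ⇒ A·A·CC·CC·B·B·A·A
    A ↦ CC
    B ↦ A
    C ↦ B

A->CC, B->A, C->B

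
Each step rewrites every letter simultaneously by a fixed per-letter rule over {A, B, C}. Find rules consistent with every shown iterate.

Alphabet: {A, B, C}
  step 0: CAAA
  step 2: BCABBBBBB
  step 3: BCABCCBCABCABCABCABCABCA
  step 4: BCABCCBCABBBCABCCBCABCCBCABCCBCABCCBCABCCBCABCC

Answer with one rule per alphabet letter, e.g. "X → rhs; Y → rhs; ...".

  step 3 ⇒ step 4: BCABCCBCABCABCABCABCABCA ⇒ BCA·B·CC·BCA·B·B·BCA·B·CC·BCA·B·CC·BCA·B·CC·BCA·B·CC·BCA·B·CC·BCA·B·CC
    A ↦ CC
    B ↦ BCA
    C ↦ B

A->CC, B->BCA, C->B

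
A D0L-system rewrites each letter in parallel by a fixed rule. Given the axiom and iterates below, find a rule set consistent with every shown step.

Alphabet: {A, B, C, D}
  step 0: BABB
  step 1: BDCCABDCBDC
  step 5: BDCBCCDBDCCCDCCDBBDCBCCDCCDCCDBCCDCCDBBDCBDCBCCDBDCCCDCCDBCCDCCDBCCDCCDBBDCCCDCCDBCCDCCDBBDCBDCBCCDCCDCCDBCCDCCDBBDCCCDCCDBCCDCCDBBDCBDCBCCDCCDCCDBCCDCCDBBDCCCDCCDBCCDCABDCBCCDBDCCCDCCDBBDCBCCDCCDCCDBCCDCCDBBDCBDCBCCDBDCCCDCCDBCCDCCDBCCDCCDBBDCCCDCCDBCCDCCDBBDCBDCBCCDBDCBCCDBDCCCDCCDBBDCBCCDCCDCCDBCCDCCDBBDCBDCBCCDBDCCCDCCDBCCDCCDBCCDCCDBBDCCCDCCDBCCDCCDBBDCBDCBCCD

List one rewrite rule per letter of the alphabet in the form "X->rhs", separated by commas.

  step 0 ⇒ step 1: BABB ⇒ BDC·CA·BDC·BDC
    A ↦ CA
    B ↦ BDC
    C ↦ CCD  (constrained at step 1)
    D ↦ B  (constrained at step 1)

A->CA, B->BDC, C->CCD, D->B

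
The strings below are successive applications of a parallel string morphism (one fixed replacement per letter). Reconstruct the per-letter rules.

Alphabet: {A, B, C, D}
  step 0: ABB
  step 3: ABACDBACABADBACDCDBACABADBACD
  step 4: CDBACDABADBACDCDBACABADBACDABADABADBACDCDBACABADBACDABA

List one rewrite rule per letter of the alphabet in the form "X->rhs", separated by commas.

  step 3 ⇒ step 4: ABACDBACABADBACDCDBACABADBACD ⇒ C·DBA·C·D·ABA·DBA·C·D·C·DBA·C·ABA·DBA·C·D·ABA·D·ABA·DBA·C·D·C·DBA·C·ABA·DBA·C·D·ABA
    A ↦ C
    B ↦ DBA
    C ↦ D
    D ↦ ABA

A->C, B->DBA, C->D, D->ABA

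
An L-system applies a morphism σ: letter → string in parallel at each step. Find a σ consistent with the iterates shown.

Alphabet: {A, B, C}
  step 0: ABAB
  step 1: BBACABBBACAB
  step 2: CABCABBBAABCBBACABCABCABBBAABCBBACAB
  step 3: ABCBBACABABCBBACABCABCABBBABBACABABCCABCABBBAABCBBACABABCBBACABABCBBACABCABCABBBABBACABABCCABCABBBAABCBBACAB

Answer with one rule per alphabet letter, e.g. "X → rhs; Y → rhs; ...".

  step 2 ⇒ step 3: CABCABBBAABCBBACABCABCABBBAABCBBACAB ⇒ ABC·BBA·CAB·ABC·BBA·CAB·CAB·CAB·BBA·BBA·CAB·ABC·CAB·CAB·BBA·ABC·BBA·CAB·ABC·BBA·CAB·ABC·BBA·CAB·CAB·CAB·BBA·BBA·CAB·ABC·CAB·CAB·BBA·ABC·BBA·CAB
    A ↦ BBA
    B ↦ CAB
    C ↦ ABC

A->BBA, B->CAB, C->ABC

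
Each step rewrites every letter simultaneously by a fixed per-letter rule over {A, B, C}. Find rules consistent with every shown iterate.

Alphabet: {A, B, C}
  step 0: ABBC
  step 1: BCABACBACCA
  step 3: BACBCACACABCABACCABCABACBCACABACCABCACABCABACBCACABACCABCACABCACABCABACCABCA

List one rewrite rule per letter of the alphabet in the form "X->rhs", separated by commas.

A->BCA, B->BAC, C->CA

  step 0 ⇒ step 1: ABBC ⇒ BCA·BAC·BAC·CA
    A ↦ BCA
    B ↦ BAC
    C ↦ CA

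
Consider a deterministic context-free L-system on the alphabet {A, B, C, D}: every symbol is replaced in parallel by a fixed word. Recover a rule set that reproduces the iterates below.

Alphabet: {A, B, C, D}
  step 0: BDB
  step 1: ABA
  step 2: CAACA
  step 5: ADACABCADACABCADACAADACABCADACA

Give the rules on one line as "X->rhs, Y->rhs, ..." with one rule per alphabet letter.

  step 1 ⇒ step 2: ABA ⇒ CA·A·CA
    A ↦ CA
    B ↦ A
    C ↦ DA  (constrained at step 2)
  step 0 ⇒ step 1: BDB ⇒ A·B·A
    D ↦ B

A->CA, B->A, C->DA, D->B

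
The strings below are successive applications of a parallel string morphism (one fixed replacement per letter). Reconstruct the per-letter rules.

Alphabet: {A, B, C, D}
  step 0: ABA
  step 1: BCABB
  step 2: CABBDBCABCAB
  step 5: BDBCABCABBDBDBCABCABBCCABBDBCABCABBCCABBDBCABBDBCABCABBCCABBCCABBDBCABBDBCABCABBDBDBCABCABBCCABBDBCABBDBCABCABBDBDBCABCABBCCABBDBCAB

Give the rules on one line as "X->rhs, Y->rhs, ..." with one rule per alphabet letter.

A->B, B->CAB, C->BD, D->BC

  step 1 ⇒ step 2: BCABB ⇒ CAB·BD·B·CAB·CAB
    A ↦ B
    B ↦ CAB
    C ↦ BD
    D ↦ BC  (constrained at step 2)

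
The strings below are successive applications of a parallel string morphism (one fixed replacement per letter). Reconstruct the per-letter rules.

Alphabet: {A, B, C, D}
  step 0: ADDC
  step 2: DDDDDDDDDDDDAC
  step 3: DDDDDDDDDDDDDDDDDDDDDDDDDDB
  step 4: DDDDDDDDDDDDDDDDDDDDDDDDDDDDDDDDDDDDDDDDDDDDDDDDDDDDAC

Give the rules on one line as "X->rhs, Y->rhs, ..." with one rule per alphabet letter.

  step 3 ⇒ step 4: DDDDDDDDDDDDDDDDDDDDDDDDDDB ⇒ DD·DD·DD·DD·DD·DD·DD·DD·DD·DD·DD·DD·DD·DD·DD·DD·DD·DD·DD·DD·DD·DD·DD·DD·DD·DD·AC
    B ↦ AC
    D ↦ DD
  step 2 ⇒ step 3: DDDDDDDDDDDDAC ⇒ DD·DD·DD·DD·DD·DD·DD·DD·DD·DD·DD·DD·D·DB
    A ↦ D
  step 2 ⇒ step 3: DDDDDDDDDDDDAC ⇒ DD·DD·DD·DD·DD·DD·DD·DD·DD·DD·DD·DD·D·DB
    C ↦ DB

A->D, B->AC, C->DB, D->DD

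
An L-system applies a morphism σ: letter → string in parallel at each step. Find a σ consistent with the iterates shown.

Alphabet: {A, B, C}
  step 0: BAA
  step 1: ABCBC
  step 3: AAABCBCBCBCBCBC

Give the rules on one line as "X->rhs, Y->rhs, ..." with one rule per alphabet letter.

  step 0 ⇒ step 1: BAA ⇒ A·BC·BC
    A ↦ BC
    B ↦ A
    C ↦ AA  (constrained at step 1)

A->BC, B->A, C->AA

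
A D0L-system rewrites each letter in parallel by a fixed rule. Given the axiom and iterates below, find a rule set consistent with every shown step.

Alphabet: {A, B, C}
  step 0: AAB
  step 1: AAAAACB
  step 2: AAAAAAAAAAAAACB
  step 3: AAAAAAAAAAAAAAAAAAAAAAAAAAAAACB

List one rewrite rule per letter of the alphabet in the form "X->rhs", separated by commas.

  step 2 ⇒ step 3: AAAAAAAAAAAAACB ⇒ AA·AA·AA·AA·AA·AA·AA·AA·AA·AA·AA·AA·AA·AA·ACB
    A ↦ AA
    B ↦ ACB
    C ↦ AA

A->AA, B->ACB, C->AA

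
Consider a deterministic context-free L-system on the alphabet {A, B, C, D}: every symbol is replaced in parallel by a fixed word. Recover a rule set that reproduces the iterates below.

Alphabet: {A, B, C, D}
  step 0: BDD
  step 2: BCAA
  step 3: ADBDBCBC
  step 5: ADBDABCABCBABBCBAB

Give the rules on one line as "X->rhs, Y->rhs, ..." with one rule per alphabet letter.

A->BC, B->A, C->DBD, D->B

  step 2 ⇒ step 3: BCAA ⇒ A·DBD·BC·BC
    A ↦ BC
    B ↦ A
    C ↦ DBD
    D ↦ B  (constrained at step 0)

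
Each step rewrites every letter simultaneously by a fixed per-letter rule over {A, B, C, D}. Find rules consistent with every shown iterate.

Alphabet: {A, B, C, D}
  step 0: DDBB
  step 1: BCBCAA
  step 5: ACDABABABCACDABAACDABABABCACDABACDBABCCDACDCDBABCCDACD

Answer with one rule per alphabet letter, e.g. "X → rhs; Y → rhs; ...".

A->CD, B->A, C->BA, D->BC

  step 0 ⇒ step 1: DDBB ⇒ BC·BC·A·A
    B ↦ A
    D ↦ BC
    A ↦ CD  (constrained at step 1)
    C ↦ BA  (constrained at step 1)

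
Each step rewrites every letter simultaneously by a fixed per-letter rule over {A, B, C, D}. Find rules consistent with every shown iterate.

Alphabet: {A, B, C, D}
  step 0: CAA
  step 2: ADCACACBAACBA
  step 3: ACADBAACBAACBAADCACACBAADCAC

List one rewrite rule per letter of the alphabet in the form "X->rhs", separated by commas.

  step 2 ⇒ step 3: ADCACACBAACBA ⇒ AC·AD·BA·AC·BA·AC·BA·ADC·AC·AC·BA·ADC·AC
    A ↦ AC
    B ↦ ADC
    C ↦ BA
    D ↦ AD

A->AC, B->ADC, C->BA, D->AD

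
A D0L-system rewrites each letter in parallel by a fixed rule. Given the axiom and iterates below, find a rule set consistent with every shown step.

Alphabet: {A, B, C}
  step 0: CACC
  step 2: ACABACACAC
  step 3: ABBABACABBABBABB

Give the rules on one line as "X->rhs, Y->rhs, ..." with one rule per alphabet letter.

A->AB, B->AC, C->B

  step 2 ⇒ step 3: ACABACACAC ⇒ AB·B·AB·AC·AB·B·AB·B·AB·B
    A ↦ AB
    B ↦ AC
    C ↦ B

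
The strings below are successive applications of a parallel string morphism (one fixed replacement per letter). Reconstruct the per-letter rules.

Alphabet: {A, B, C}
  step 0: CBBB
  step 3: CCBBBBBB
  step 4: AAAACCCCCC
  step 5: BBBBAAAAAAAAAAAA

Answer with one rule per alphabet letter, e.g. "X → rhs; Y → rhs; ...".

  step 4 ⇒ step 5: AAAACCCCCC ⇒ B·B·B·B·AA·AA·AA·AA·AA·AA
    A ↦ B
    C ↦ AA
  step 3 ⇒ step 4: CCBBBBBB ⇒ AA·AA·C·C·C·C·C·C
    B ↦ C

A->B, B->C, C->AA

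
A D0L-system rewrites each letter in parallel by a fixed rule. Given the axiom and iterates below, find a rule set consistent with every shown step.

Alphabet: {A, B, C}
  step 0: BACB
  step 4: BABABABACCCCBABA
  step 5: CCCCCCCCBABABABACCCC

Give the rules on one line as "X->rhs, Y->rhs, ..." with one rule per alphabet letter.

  step 4 ⇒ step 5: BABABABACCCCBABA ⇒ C·C·C·C·C·C·C·C·BA·BA·BA·BA·C·C·C·C
    A ↦ C
    B ↦ C
    C ↦ BA

A->C, B->C, C->BA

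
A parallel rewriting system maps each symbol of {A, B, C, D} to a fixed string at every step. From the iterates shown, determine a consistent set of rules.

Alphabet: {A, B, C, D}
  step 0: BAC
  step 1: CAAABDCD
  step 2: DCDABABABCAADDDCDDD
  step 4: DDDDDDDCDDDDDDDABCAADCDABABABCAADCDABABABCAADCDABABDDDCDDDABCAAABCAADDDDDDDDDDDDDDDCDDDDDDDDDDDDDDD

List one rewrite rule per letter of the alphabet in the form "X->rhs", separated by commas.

A->AB, B->CAA, C->DCD, D->DD

  step 1 ⇒ step 2: CAAABDCD ⇒ DCD·AB·AB·AB·CAA·DD·DCD·DD
    A ↦ AB
    B ↦ CAA
    C ↦ DCD
    D ↦ DD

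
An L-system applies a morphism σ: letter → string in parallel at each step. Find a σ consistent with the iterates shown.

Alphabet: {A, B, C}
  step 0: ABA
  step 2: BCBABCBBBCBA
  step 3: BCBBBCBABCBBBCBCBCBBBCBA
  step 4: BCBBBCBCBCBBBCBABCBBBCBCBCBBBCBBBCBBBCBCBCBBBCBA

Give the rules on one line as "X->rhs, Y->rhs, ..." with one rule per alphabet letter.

A->BA, B->BC, C->BB

  step 3 ⇒ step 4: BCBBBCBABCBBBCBCBCBBBCBA ⇒ BC·BB·BC·BC·BC·BB·BC·BA·BC·BB·BC·BC·BC·BB·BC·BB·BC·BB·BC·BC·BC·BB·BC·BA
    A ↦ BA
    B ↦ BC
    C ↦ BB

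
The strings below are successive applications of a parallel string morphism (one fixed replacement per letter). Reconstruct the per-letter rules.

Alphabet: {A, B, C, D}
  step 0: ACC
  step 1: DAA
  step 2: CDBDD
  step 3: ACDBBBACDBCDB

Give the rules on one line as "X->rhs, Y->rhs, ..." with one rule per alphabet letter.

  step 2 ⇒ step 3: CDBDD ⇒ A·CDB·BBA·CDB·CDB
    B ↦ BBA
    C ↦ A
    D ↦ CDB
  step 0 ⇒ step 1: ACC ⇒ D·A·A
    A ↦ D

A->D, B->BBA, C->A, D->CDB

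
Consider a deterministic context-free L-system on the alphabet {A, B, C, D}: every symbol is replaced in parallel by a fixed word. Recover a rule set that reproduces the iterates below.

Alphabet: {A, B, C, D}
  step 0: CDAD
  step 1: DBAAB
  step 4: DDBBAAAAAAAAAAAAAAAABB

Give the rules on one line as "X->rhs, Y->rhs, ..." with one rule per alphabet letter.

  step 0 ⇒ step 1: CDAD ⇒ D·B·AA·B
    A ↦ AA
    C ↦ D
    D ↦ B
    B ↦ CC  (constrained at step 1)

A->AA, B->CC, C->D, D->B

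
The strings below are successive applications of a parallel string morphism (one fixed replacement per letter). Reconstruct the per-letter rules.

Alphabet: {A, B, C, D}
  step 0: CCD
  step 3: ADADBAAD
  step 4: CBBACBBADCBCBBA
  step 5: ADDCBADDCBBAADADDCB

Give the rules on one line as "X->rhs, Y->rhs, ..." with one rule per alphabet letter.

A->CB, B->D, C->A, D->BA

  step 4 ⇒ step 5: CBBACBBADCBCBBA ⇒ A·D·D·CB·A·D·D·CB·BA·A·D·A·D·D·CB
    A ↦ CB
    B ↦ D
    C ↦ A
    D ↦ BA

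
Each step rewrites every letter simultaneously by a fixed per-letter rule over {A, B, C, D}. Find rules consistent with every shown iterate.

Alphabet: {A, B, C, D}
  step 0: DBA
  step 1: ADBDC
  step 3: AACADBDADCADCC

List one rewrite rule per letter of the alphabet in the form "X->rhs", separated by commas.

  step 0 ⇒ step 1: DBA ⇒ AD·BD·C
    A ↦ C
    B ↦ BD
    D ↦ AD
    C ↦ AA  (constrained at step 1)

A->C, B->BD, C->AA, D->AD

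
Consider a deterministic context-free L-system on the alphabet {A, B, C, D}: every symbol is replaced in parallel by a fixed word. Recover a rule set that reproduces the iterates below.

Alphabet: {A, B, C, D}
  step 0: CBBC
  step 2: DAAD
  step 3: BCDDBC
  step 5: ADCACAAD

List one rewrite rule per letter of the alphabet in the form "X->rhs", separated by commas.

A->D, B->C, C->A, D->BC

  step 2 ⇒ step 3: DAAD ⇒ BC·D·D·BC
    A ↦ D
    D ↦ BC
    B ↦ C  (constrained at step 0)
    C ↦ A  (constrained at step 0)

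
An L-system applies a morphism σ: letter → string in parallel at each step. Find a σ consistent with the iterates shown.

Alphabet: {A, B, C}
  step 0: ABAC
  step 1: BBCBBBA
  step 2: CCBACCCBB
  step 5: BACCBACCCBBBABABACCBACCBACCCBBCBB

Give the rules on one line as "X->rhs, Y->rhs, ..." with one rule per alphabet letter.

A->BB, B->C, C->BA

  step 1 ⇒ step 2: BBCBBBA ⇒ C·C·BA·C·C·C·BB
    A ↦ BB
    B ↦ C
    C ↦ BA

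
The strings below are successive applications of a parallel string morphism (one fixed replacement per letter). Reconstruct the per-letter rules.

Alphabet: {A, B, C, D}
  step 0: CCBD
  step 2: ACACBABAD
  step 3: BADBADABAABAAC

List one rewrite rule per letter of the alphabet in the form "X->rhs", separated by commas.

A->BA, B->A, C->D, D->AC

  step 2 ⇒ step 3: ACACBABAD ⇒ BA·D·BA·D·A·BA·A·BA·AC
    A ↦ BA
    B ↦ A
    C ↦ D
    D ↦ AC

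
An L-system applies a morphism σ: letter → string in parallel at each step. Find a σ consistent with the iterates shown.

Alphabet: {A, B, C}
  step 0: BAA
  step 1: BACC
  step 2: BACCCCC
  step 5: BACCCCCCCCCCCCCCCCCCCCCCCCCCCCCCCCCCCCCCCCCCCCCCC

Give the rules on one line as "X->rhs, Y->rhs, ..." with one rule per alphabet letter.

A->C, B->BA, C->CC

  step 1 ⇒ step 2: BACC ⇒ BA·C·CC·CC
    A ↦ C
    B ↦ BA
    C ↦ CC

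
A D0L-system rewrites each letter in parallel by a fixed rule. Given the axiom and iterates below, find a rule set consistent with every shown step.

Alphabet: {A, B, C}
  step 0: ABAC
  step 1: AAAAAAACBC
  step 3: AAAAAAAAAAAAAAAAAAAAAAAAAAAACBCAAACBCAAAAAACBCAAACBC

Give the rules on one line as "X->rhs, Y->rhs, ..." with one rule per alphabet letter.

  step 0 ⇒ step 1: ABAC ⇒ AA·AAA·AA·CBC
    A ↦ AA
    B ↦ AAA
    C ↦ CBC

A->AA, B->AAA, C->CBC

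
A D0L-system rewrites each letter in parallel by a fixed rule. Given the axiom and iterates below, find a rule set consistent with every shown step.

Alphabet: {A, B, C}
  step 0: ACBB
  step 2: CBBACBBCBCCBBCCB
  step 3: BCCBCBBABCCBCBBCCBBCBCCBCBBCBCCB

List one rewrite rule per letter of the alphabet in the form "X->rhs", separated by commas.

  step 2 ⇒ step 3: CBBACBBCBCCBBCCB ⇒ BC·CB·CB·BA·BC·CB·CB·BC·CB·BC·BC·CB·CB·BC·BC·CB
    A ↦ BA
    B ↦ CB
    C ↦ BC

A->BA, B->CB, C->BC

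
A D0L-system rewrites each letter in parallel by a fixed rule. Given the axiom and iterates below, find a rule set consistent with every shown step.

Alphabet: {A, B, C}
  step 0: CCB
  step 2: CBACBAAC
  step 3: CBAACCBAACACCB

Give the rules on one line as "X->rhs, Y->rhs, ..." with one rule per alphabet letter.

A->AC, B->A, C->CB

  step 2 ⇒ step 3: CBACBAAC ⇒ CB·A·AC·CB·A·AC·AC·CB
    A ↦ AC
    B ↦ A
    C ↦ CB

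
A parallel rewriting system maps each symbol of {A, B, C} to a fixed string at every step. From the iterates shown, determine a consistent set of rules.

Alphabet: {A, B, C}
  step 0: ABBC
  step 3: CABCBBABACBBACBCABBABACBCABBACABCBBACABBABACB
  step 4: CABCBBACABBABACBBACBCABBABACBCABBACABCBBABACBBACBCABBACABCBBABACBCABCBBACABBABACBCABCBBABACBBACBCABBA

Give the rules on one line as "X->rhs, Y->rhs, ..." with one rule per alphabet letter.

A->CB, B->BA, C->CAB

  step 3 ⇒ step 4: CABCBBABACBBACBCABBABACBCABBACABCBBACABBABACB ⇒ CAB·CB·BA·CAB·BA·BA·CB·BA·CB·CAB·BA·BA·CB·CAB·BA·CAB·CB·BA·BA·CB·BA·CB·CAB·BA·CAB·CB·BA·BA·CB·CAB·CB·BA·CAB·BA·BA·CB·CAB·CB·BA·BA·CB·BA·CB·CAB·BA
    A ↦ CB
    B ↦ BA
    C ↦ CAB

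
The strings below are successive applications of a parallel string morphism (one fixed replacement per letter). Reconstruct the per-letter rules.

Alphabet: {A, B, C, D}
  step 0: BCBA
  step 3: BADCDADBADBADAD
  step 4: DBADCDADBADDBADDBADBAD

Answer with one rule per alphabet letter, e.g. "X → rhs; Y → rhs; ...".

A->B, B->D, C->CD, D->AD

  step 3 ⇒ step 4: BADCDADBADBADAD ⇒ D·B·AD·CD·AD·B·AD·D·B·AD·D·B·AD·B·AD
    A ↦ B
    B ↦ D
    C ↦ CD
    D ↦ AD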